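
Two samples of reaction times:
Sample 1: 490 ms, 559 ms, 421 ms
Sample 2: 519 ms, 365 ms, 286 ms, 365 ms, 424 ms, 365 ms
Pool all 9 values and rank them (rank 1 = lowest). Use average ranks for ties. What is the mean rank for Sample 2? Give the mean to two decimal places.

4.00

Sorted (ascending): 286, 365, 365, 365, 421, 424, 490, 519, 559
The 3 values of 365 occupy positions 2–4 → average rank 3.
Sample 2 values → pooled ranks: 519→8, 365→3, 286→1, 365→3, 424→6, 365→3
Mean rank = (8 + 3 + 1 + 3 + 6 + 3) / 6 = 4.00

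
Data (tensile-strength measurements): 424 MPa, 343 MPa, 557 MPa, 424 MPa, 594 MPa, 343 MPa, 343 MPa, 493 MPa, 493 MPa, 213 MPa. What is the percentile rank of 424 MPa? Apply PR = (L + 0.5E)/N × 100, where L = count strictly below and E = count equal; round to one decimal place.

50.0

N = 10.
Strictly below 424: 4. Equal to 424: 2.
PR = (4 + 0.5·2)/10 × 100 = 50.0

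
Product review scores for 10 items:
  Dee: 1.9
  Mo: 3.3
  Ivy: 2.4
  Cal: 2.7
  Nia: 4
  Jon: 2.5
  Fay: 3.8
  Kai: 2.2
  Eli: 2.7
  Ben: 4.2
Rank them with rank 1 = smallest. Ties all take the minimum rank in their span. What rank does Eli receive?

5

Sorted (ascending): 1.9, 2.2, 2.4, 2.5, 2.7, 2.7, 3.3, 3.8, 4, 4.2
The 2 values of 2.7 occupy positions 5–6 → each gets rank 5.
Eli has value 2.7 → rank 5.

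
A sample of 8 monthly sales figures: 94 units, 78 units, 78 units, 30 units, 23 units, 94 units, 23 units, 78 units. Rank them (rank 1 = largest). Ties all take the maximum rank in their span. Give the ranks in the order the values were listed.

2, 5, 5, 6, 8, 2, 8, 5

Sorted (descending): 94, 94, 78, 78, 78, 30, 23, 23
The 2 values of 94 occupy positions 1–2 → each gets rank 2.
The 3 values of 78 occupy positions 3–5 → each gets rank 5.
The 2 values of 23 occupy positions 7–8 → each gets rank 8.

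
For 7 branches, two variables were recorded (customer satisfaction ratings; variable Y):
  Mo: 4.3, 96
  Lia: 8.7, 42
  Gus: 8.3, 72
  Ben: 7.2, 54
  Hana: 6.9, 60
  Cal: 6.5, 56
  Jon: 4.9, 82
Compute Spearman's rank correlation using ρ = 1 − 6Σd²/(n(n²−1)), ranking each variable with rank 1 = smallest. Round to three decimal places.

-0.750

Ranks of variable 1: 1, 7, 6, 5, 4, 3, 2
Ranks of variable 2: 7, 1, 5, 2, 4, 3, 6
d = r₁ − r₂: -6, 6, 1, 3, 0, 0, -4
d²: 36, 36, 1, 9, 0, 0, 16; Σd² = 98
ρ = 1 − 6·98/(7·48) = 1 − 588/336 = -0.750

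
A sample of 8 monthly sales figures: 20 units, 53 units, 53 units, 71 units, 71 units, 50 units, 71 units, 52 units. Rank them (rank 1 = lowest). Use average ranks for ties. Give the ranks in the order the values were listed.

Sorted (ascending): 20, 50, 52, 53, 53, 71, 71, 71
The 2 values of 53 occupy positions 4–5 → average rank (4+5)/2 = 4.5.
The 3 values of 71 occupy positions 6–8 → average rank 7.

1, 4.5, 4.5, 7, 7, 2, 7, 3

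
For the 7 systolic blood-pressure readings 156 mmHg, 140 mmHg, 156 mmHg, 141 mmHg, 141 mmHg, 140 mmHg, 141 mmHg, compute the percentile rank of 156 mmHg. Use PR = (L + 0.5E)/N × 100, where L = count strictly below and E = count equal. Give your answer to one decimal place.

85.7

N = 7.
Strictly below 156: 5. Equal to 156: 2.
PR = (5 + 0.5·2)/7 × 100 = 85.7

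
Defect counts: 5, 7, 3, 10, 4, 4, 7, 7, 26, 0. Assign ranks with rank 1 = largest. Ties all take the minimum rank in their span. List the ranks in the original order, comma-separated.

6, 3, 9, 2, 7, 7, 3, 3, 1, 10

Sorted (descending): 26, 10, 7, 7, 7, 5, 4, 4, 3, 0
The 3 values of 7 occupy positions 3–5 → each gets rank 3.
The 2 values of 4 occupy positions 7–8 → each gets rank 7.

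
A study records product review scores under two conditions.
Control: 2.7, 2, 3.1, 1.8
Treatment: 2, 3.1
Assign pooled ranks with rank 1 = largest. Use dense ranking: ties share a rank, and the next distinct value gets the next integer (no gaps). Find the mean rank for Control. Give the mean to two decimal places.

2.50

Sorted (descending): 3.1, 3.1, 2.7, 2, 2, 1.8
The 2 values of 3.1 share dense rank 1.
The 2 values of 2 share dense rank 3.
Remaining distinct values take the next consecutive integers.
Control values → pooled ranks: 2.7→2, 2→3, 3.1→1, 1.8→4
Mean rank = (2 + 3 + 1 + 4) / 4 = 2.50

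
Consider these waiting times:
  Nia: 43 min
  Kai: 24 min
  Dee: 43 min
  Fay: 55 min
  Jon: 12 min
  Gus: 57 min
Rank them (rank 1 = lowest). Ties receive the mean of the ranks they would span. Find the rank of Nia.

3.5

Sorted (ascending): 12, 24, 43, 43, 55, 57
The 2 values of 43 occupy positions 3–4 → average rank (3+4)/2 = 3.5.
Nia has value 43 min → rank 3.5.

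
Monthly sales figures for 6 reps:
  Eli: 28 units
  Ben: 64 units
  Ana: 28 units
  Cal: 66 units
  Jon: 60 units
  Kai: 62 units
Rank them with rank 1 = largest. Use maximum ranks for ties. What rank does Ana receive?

Sorted (descending): 66, 64, 62, 60, 28, 28
The 2 values of 28 occupy positions 5–6 → each gets rank 6.
Ana has value 28 units → rank 6.

6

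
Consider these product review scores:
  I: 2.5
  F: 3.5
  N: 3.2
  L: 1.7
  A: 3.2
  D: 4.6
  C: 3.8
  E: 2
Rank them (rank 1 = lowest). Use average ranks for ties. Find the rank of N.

Sorted (ascending): 1.7, 2, 2.5, 3.2, 3.2, 3.5, 3.8, 4.6
The 2 values of 3.2 occupy positions 4–5 → average rank (4+5)/2 = 4.5.
N has value 3.2 → rank 4.5.

4.5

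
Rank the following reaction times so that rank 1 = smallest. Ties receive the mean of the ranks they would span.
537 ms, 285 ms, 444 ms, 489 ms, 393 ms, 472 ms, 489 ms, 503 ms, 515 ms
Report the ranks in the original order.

9, 1, 3, 5.5, 2, 4, 5.5, 7, 8

Sorted (ascending): 285, 393, 444, 472, 489, 489, 503, 515, 537
The 2 values of 489 occupy positions 5–6 → average rank (5+6)/2 = 5.5.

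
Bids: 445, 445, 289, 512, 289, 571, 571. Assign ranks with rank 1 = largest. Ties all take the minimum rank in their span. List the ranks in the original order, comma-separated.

Sorted (descending): 571, 571, 512, 445, 445, 289, 289
The 2 values of 571 occupy positions 1–2 → each gets rank 1.
The 2 values of 445 occupy positions 4–5 → each gets rank 4.
The 2 values of 289 occupy positions 6–7 → each gets rank 6.

4, 4, 6, 3, 6, 1, 1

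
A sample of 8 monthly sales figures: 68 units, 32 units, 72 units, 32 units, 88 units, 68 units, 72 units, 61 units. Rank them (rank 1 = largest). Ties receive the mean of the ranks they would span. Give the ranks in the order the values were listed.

4.5, 7.5, 2.5, 7.5, 1, 4.5, 2.5, 6

Sorted (descending): 88, 72, 72, 68, 68, 61, 32, 32
The 2 values of 72 occupy positions 2–3 → average rank (2+3)/2 = 2.5.
The 2 values of 68 occupy positions 4–5 → average rank (4+5)/2 = 4.5.
The 2 values of 32 occupy positions 7–8 → average rank (7+8)/2 = 7.5.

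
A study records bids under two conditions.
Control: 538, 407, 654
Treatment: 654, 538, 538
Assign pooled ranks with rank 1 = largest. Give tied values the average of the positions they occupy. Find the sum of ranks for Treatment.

9.5

Sorted (descending): 654, 654, 538, 538, 538, 407
The 2 values of 654 occupy positions 1–2 → average rank (1+2)/2 = 1.5.
The 3 values of 538 occupy positions 3–5 → average rank 4.
Treatment values → pooled ranks: 654→1.5, 538→4, 538→4
Rank sum = 1.5 + 4 + 4 = 9.5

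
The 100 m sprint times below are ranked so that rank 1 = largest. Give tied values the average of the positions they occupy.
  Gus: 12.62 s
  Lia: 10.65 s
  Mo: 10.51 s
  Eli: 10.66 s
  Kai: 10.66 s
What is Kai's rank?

Sorted (descending): 12.62, 10.66, 10.66, 10.65, 10.51
The 2 values of 10.66 occupy positions 2–3 → average rank (2+3)/2 = 2.5.
Kai has value 10.66 s → rank 2.5.

2.5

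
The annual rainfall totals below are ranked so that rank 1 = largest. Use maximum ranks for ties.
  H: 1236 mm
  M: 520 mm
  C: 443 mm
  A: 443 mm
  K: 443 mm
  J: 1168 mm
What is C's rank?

Sorted (descending): 1236, 1168, 520, 443, 443, 443
The 3 values of 443 occupy positions 4–6 → each gets rank 6.
C has value 443 mm → rank 6.

6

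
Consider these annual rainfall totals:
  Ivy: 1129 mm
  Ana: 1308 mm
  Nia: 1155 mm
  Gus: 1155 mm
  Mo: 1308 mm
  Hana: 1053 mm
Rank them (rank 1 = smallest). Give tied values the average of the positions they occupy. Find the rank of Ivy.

2

Sorted (ascending): 1053, 1129, 1155, 1155, 1308, 1308
The 2 values of 1155 occupy positions 3–4 → average rank (3+4)/2 = 3.5.
The 2 values of 1308 occupy positions 5–6 → average rank (5+6)/2 = 5.5.
Ivy has value 1129 mm → rank 2.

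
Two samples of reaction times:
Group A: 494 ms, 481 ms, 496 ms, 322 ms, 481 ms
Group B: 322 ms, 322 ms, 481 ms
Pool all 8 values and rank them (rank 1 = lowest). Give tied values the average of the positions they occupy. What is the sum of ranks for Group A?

Sorted (ascending): 322, 322, 322, 481, 481, 481, 494, 496
The 3 values of 322 occupy positions 1–3 → average rank 2.
The 3 values of 481 occupy positions 4–6 → average rank 5.
Group A values → pooled ranks: 494→7, 481→5, 496→8, 322→2, 481→5
Rank sum = 7 + 5 + 8 + 2 + 5 = 27

27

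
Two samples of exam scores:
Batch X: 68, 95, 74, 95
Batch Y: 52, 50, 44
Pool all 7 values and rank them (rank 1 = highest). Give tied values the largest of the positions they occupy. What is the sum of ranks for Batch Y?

18

Sorted (descending): 95, 95, 74, 68, 52, 50, 44
The 2 values of 95 occupy positions 1–2 → each gets rank 2.
Batch Y values → pooled ranks: 52→5, 50→6, 44→7
Rank sum = 5 + 6 + 7 = 18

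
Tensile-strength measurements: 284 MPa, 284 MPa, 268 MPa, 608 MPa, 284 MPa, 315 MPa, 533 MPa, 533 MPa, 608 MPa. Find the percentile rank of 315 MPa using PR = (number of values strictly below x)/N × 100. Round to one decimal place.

N = 9.
Strictly below 315: 4. Equal to 315: 1.
PR = 4/9 × 100 = 44.4

44.4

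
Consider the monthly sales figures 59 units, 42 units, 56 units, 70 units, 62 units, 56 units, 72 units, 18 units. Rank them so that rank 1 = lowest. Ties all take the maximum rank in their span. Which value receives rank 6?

62

Sorted (ascending): 18, 42, 56, 56, 59, 62, 70, 72
The 2 values of 56 occupy positions 3–4 → each gets rank 4.
Rank 6 → value 62.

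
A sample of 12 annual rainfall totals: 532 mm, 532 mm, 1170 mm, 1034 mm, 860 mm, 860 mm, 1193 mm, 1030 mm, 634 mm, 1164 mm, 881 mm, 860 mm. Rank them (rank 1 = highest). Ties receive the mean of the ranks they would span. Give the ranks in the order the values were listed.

11.5, 11.5, 2, 4, 8, 8, 1, 5, 10, 3, 6, 8

Sorted (descending): 1193, 1170, 1164, 1034, 1030, 881, 860, 860, 860, 634, 532, 532
The 3 values of 860 occupy positions 7–9 → average rank 8.
The 2 values of 532 occupy positions 11–12 → average rank (11+12)/2 = 11.5.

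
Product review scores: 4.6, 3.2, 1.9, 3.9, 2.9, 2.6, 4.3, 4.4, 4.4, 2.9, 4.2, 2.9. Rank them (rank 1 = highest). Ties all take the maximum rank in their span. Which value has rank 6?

Sorted (descending): 4.6, 4.4, 4.4, 4.3, 4.2, 3.9, 3.2, 2.9, 2.9, 2.9, 2.6, 1.9
The 2 values of 4.4 occupy positions 2–3 → each gets rank 3.
The 3 values of 2.9 occupy positions 8–10 → each gets rank 10.
Rank 6 → value 3.9.

3.9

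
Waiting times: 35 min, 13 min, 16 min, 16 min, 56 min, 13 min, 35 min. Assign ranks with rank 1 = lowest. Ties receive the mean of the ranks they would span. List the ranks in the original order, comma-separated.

5.5, 1.5, 3.5, 3.5, 7, 1.5, 5.5

Sorted (ascending): 13, 13, 16, 16, 35, 35, 56
The 2 values of 13 occupy positions 1–2 → average rank (1+2)/2 = 1.5.
The 2 values of 16 occupy positions 3–4 → average rank (3+4)/2 = 3.5.
The 2 values of 35 occupy positions 5–6 → average rank (5+6)/2 = 5.5.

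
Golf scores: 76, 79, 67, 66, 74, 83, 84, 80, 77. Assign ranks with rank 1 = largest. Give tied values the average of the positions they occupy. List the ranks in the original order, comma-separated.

6, 4, 8, 9, 7, 2, 1, 3, 5

Sorted (descending): 84, 83, 80, 79, 77, 76, 74, 67, 66
No ties — each value takes its position as its rank.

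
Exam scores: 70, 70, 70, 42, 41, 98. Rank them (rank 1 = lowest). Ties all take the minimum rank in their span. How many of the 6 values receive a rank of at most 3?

Sorted (ascending): 41, 42, 70, 70, 70, 98
The 3 values of 70 occupy positions 3–5 → each gets rank 3.
Ranks ≤ 3: {1, 2, 3, 3, 3} → 5 values.

5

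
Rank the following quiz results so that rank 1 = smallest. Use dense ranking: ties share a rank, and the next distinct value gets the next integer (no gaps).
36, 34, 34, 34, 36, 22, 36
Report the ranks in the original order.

Sorted (ascending): 22, 34, 34, 34, 36, 36, 36
The 3 values of 34 share dense rank 2.
The 3 values of 36 share dense rank 3.
Remaining distinct values take the next consecutive integers.

3, 2, 2, 2, 3, 1, 3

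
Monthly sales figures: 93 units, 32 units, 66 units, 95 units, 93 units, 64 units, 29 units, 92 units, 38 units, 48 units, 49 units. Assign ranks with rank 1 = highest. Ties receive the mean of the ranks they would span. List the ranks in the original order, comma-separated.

2.5, 10, 5, 1, 2.5, 6, 11, 4, 9, 8, 7

Sorted (descending): 95, 93, 93, 92, 66, 64, 49, 48, 38, 32, 29
The 2 values of 93 occupy positions 2–3 → average rank (2+3)/2 = 2.5.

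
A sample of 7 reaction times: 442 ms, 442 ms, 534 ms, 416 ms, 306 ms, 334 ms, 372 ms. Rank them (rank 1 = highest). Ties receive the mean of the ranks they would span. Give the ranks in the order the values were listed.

2.5, 2.5, 1, 4, 7, 6, 5

Sorted (descending): 534, 442, 442, 416, 372, 334, 306
The 2 values of 442 occupy positions 2–3 → average rank (2+3)/2 = 2.5.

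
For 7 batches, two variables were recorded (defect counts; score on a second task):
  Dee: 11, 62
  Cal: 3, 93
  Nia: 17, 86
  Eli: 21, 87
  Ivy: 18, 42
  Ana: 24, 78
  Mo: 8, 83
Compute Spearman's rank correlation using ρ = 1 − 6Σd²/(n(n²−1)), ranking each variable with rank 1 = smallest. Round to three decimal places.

-0.321

Ranks of variable 1: 3, 1, 4, 6, 5, 7, 2
Ranks of variable 2: 2, 7, 5, 6, 1, 3, 4
d = r₁ − r₂: 1, -6, -1, 0, 4, 4, -2
d²: 1, 36, 1, 0, 16, 16, 4; Σd² = 74
ρ = 1 − 6·74/(7·48) = 1 − 444/336 = -0.321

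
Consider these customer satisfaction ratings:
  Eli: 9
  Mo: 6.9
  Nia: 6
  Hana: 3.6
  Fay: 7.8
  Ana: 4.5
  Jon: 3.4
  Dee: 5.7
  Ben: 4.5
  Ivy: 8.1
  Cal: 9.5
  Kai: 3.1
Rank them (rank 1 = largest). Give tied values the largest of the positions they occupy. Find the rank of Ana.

9

Sorted (descending): 9.5, 9, 8.1, 7.8, 6.9, 6, 5.7, 4.5, 4.5, 3.6, 3.4, 3.1
The 2 values of 4.5 occupy positions 8–9 → each gets rank 9.
Ana has value 4.5 → rank 9.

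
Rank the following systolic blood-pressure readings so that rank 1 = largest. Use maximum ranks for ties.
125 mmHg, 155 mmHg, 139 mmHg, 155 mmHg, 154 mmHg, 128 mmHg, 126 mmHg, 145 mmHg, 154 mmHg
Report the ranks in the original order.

9, 2, 6, 2, 4, 7, 8, 5, 4

Sorted (descending): 155, 155, 154, 154, 145, 139, 128, 126, 125
The 2 values of 155 occupy positions 1–2 → each gets rank 2.
The 2 values of 154 occupy positions 3–4 → each gets rank 4.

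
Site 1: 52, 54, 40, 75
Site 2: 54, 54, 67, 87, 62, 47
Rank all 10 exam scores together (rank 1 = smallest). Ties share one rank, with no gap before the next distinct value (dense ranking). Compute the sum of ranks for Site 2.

Sorted (ascending): 40, 47, 52, 54, 54, 54, 62, 67, 75, 87
The 3 values of 54 share dense rank 4.
Remaining distinct values take the next consecutive integers.
Site 2 values → pooled ranks: 54→4, 54→4, 67→6, 87→8, 62→5, 47→2
Rank sum = 4 + 4 + 6 + 8 + 5 + 2 = 29

29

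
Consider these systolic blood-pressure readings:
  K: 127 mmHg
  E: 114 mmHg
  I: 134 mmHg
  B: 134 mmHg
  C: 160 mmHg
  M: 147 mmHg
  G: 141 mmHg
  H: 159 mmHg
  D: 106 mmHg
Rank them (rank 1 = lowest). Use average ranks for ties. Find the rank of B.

4.5

Sorted (ascending): 106, 114, 127, 134, 134, 141, 147, 159, 160
The 2 values of 134 occupy positions 4–5 → average rank (4+5)/2 = 4.5.
B has value 134 mmHg → rank 4.5.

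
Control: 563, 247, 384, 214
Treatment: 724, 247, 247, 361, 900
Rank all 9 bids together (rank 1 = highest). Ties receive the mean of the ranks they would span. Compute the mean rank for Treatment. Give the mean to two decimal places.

4.40

Sorted (descending): 900, 724, 563, 384, 361, 247, 247, 247, 214
The 3 values of 247 occupy positions 6–8 → average rank 7.
Treatment values → pooled ranks: 724→2, 247→7, 247→7, 361→5, 900→1
Mean rank = (2 + 7 + 7 + 5 + 1) / 5 = 4.40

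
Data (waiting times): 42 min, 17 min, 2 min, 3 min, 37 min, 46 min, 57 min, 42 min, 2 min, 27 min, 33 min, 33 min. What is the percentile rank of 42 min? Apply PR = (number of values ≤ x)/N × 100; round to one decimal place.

83.3

N = 12.
Strictly below 42: 8. Equal to 42: 2.
PR = 10/12 × 100 = 83.3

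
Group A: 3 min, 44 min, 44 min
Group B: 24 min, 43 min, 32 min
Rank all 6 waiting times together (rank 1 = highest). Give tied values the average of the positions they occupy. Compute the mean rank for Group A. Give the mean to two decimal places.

3.00

Sorted (descending): 44, 44, 43, 32, 24, 3
The 2 values of 44 occupy positions 1–2 → average rank (1+2)/2 = 1.5.
Group A values → pooled ranks: 3→6, 44→1.5, 44→1.5
Mean rank = (6 + 1.5 + 1.5) / 3 = 3.00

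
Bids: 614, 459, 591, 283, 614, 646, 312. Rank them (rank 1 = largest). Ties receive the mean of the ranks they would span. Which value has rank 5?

459

Sorted (descending): 646, 614, 614, 591, 459, 312, 283
The 2 values of 614 occupy positions 2–3 → average rank (2+3)/2 = 2.5.
Rank 5 → value 459.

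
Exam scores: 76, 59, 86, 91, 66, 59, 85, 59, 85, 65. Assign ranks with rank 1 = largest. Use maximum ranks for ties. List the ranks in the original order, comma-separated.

Sorted (descending): 91, 86, 85, 85, 76, 66, 65, 59, 59, 59
The 2 values of 85 occupy positions 3–4 → each gets rank 4.
The 3 values of 59 occupy positions 8–10 → each gets rank 10.

5, 10, 2, 1, 6, 10, 4, 10, 4, 7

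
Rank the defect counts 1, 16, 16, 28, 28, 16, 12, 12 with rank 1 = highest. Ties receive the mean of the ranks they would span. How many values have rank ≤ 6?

Sorted (descending): 28, 28, 16, 16, 16, 12, 12, 1
The 2 values of 28 occupy positions 1–2 → average rank (1+2)/2 = 1.5.
The 3 values of 16 occupy positions 3–5 → average rank 4.
The 2 values of 12 occupy positions 6–7 → average rank (6+7)/2 = 6.5.
Ranks ≤ 6: {1.5, 1.5, 4, 4, 4} → 5 values.

5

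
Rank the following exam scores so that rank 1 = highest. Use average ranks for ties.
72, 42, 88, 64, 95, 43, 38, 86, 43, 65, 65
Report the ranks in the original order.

Sorted (descending): 95, 88, 86, 72, 65, 65, 64, 43, 43, 42, 38
The 2 values of 65 occupy positions 5–6 → average rank (5+6)/2 = 5.5.
The 2 values of 43 occupy positions 8–9 → average rank (8+9)/2 = 8.5.

4, 10, 2, 7, 1, 8.5, 11, 3, 8.5, 5.5, 5.5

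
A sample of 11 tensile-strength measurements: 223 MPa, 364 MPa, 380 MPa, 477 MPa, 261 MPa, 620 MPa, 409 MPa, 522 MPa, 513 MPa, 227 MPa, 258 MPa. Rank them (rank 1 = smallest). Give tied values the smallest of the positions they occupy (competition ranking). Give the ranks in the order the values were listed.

Sorted (ascending): 223, 227, 258, 261, 364, 380, 409, 477, 513, 522, 620
No ties — each value takes its position as its rank.

1, 5, 6, 8, 4, 11, 7, 10, 9, 2, 3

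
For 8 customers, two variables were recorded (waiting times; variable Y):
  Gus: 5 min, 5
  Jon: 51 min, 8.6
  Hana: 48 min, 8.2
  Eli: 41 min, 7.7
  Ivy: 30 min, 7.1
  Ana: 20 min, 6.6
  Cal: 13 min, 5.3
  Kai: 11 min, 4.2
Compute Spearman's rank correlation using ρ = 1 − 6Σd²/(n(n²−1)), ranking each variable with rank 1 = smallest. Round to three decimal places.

0.976

Ranks of variable 1: 1, 8, 7, 6, 5, 4, 3, 2
Ranks of variable 2: 2, 8, 7, 6, 5, 4, 3, 1
d = r₁ − r₂: -1, 0, 0, 0, 0, 0, 0, 1
d²: 1, 0, 0, 0, 0, 0, 0, 1; Σd² = 2
ρ = 1 − 6·2/(8·63) = 1 − 12/504 = 0.976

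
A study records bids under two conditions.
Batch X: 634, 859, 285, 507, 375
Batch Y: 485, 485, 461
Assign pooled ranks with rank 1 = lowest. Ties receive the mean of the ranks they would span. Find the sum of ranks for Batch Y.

12

Sorted (ascending): 285, 375, 461, 485, 485, 507, 634, 859
The 2 values of 485 occupy positions 4–5 → average rank (4+5)/2 = 4.5.
Batch Y values → pooled ranks: 485→4.5, 485→4.5, 461→3
Rank sum = 4.5 + 4.5 + 3 = 12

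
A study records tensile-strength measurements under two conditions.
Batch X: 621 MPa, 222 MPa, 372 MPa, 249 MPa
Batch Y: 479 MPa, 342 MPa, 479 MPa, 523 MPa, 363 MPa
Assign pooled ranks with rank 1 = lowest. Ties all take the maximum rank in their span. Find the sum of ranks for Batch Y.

29

Sorted (ascending): 222, 249, 342, 363, 372, 479, 479, 523, 621
The 2 values of 479 occupy positions 6–7 → each gets rank 7.
Batch Y values → pooled ranks: 479→7, 342→3, 479→7, 523→8, 363→4
Rank sum = 7 + 3 + 7 + 8 + 4 = 29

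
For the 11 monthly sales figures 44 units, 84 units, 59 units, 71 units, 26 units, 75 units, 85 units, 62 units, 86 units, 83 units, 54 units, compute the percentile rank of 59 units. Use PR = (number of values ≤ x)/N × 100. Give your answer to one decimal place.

36.4

N = 11.
Strictly below 59: 3. Equal to 59: 1.
PR = 4/11 × 100 = 36.4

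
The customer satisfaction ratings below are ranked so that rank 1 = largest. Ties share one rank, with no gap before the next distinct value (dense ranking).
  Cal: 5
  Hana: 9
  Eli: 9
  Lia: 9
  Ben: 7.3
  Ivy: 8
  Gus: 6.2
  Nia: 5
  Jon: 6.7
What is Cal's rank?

Sorted (descending): 9, 9, 9, 8, 7.3, 6.7, 6.2, 5, 5
The 3 values of 9 share dense rank 1.
The 2 values of 5 share dense rank 6.
Remaining distinct values take the next consecutive integers.
Cal has value 5 → rank 6.

6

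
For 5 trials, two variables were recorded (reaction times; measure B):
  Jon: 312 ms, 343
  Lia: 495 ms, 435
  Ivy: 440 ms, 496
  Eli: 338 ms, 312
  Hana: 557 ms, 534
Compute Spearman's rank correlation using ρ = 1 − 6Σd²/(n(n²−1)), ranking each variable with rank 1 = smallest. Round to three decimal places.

Ranks of variable 1: 1, 4, 3, 2, 5
Ranks of variable 2: 2, 3, 4, 1, 5
d = r₁ − r₂: -1, 1, -1, 1, 0
d²: 1, 1, 1, 1, 0; Σd² = 4
ρ = 1 − 6·4/(5·24) = 1 − 24/120 = 0.800

0.800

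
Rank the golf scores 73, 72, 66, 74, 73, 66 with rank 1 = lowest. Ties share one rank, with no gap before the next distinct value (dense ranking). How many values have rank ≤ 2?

Sorted (ascending): 66, 66, 72, 73, 73, 74
The 2 values of 66 share dense rank 1.
The 2 values of 73 share dense rank 3.
Remaining distinct values take the next consecutive integers.
Ranks ≤ 2: {1, 1, 2} → 3 values.

3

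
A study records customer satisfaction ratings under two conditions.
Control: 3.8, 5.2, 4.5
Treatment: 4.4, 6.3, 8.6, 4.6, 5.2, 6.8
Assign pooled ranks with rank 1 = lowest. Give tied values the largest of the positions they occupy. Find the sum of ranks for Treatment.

36

Sorted (ascending): 3.8, 4.4, 4.5, 4.6, 5.2, 5.2, 6.3, 6.8, 8.6
The 2 values of 5.2 occupy positions 5–6 → each gets rank 6.
Treatment values → pooled ranks: 4.4→2, 6.3→7, 8.6→9, 4.6→4, 5.2→6, 6.8→8
Rank sum = 2 + 7 + 9 + 4 + 6 + 8 = 36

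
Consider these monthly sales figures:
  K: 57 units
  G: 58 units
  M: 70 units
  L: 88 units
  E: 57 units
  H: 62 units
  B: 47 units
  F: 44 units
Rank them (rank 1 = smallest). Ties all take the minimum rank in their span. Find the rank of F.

Sorted (ascending): 44, 47, 57, 57, 58, 62, 70, 88
The 2 values of 57 occupy positions 3–4 → each gets rank 3.
F has value 44 units → rank 1.

1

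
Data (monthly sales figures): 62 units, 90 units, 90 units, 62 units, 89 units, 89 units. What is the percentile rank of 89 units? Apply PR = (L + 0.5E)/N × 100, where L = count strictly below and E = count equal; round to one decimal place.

50.0

N = 6.
Strictly below 89: 2. Equal to 89: 2.
PR = (2 + 0.5·2)/6 × 100 = 50.0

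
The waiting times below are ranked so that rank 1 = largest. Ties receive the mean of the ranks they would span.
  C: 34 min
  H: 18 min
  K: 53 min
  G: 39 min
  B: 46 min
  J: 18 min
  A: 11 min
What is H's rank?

Sorted (descending): 53, 46, 39, 34, 18, 18, 11
The 2 values of 18 occupy positions 5–6 → average rank (5+6)/2 = 5.5.
H has value 18 min → rank 5.5.

5.5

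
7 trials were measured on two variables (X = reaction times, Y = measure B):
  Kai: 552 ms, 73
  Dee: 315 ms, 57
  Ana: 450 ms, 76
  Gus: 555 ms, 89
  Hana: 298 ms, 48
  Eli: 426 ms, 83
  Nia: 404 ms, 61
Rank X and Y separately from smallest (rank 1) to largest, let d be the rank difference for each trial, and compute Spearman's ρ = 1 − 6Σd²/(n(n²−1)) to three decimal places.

Ranks of variable 1: 6, 2, 5, 7, 1, 4, 3
Ranks of variable 2: 4, 2, 5, 7, 1, 6, 3
d = r₁ − r₂: 2, 0, 0, 0, 0, -2, 0
d²: 4, 0, 0, 0, 0, 4, 0; Σd² = 8
ρ = 1 − 6·8/(7·48) = 1 − 48/336 = 0.857

0.857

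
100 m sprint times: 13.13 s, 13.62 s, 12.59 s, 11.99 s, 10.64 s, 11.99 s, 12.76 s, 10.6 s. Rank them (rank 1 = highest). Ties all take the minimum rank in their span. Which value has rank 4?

Sorted (descending): 13.62, 13.13, 12.76, 12.59, 11.99, 11.99, 10.64, 10.6
The 2 values of 11.99 occupy positions 5–6 → each gets rank 5.
Rank 4 → value 12.59.

12.59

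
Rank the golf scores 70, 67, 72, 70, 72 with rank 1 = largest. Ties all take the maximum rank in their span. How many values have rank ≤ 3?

2

Sorted (descending): 72, 72, 70, 70, 67
The 2 values of 72 occupy positions 1–2 → each gets rank 2.
The 2 values of 70 occupy positions 3–4 → each gets rank 4.
Ranks ≤ 3: {2, 2} → 2 values.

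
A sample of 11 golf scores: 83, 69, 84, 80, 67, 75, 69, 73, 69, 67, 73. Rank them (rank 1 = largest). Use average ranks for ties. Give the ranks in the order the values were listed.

2, 8, 1, 3, 10.5, 4, 8, 5.5, 8, 10.5, 5.5

Sorted (descending): 84, 83, 80, 75, 73, 73, 69, 69, 69, 67, 67
The 2 values of 73 occupy positions 5–6 → average rank (5+6)/2 = 5.5.
The 3 values of 69 occupy positions 7–9 → average rank 8.
The 2 values of 67 occupy positions 10–11 → average rank (10+11)/2 = 10.5.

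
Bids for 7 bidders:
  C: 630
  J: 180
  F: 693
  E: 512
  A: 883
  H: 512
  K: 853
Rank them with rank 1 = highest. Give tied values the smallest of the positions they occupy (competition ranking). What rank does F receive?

3

Sorted (descending): 883, 853, 693, 630, 512, 512, 180
The 2 values of 512 occupy positions 5–6 → each gets rank 5.
F has value 693 → rank 3.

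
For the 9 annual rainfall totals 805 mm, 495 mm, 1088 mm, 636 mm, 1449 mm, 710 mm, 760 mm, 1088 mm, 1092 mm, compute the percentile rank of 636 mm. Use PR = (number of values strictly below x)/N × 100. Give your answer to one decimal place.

N = 9.
Strictly below 636: 1. Equal to 636: 1.
PR = 1/9 × 100 = 11.1

11.1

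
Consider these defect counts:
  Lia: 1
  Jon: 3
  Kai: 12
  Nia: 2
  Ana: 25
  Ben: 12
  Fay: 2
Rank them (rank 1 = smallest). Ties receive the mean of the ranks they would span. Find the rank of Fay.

Sorted (ascending): 1, 2, 2, 3, 12, 12, 25
The 2 values of 2 occupy positions 2–3 → average rank (2+3)/2 = 2.5.
The 2 values of 12 occupy positions 5–6 → average rank (5+6)/2 = 5.5.
Fay has value 2 → rank 2.5.

2.5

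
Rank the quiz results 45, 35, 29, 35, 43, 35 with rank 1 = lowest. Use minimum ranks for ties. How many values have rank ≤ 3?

4

Sorted (ascending): 29, 35, 35, 35, 43, 45
The 3 values of 35 occupy positions 2–4 → each gets rank 2.
Ranks ≤ 3: {1, 2, 2, 2} → 4 values.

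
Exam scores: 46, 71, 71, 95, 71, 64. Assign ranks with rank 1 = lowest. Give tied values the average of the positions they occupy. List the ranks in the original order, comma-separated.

1, 4, 4, 6, 4, 2

Sorted (ascending): 46, 64, 71, 71, 71, 95
The 3 values of 71 occupy positions 3–5 → average rank 4.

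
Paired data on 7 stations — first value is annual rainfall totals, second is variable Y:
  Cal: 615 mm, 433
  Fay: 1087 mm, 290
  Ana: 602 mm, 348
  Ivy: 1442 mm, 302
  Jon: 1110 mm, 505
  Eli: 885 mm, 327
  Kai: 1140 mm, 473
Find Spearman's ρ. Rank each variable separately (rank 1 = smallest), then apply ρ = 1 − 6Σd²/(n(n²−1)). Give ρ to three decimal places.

Ranks of variable 1: 2, 4, 1, 7, 5, 3, 6
Ranks of variable 2: 5, 1, 4, 2, 7, 3, 6
d = r₁ − r₂: -3, 3, -3, 5, -2, 0, 0
d²: 9, 9, 9, 25, 4, 0, 0; Σd² = 56
ρ = 1 − 6·56/(7·48) = 1 − 336/336 = 0.000

0.000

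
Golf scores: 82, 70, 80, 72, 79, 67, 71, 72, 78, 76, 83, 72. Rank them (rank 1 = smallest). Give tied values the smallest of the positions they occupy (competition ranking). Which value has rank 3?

71

Sorted (ascending): 67, 70, 71, 72, 72, 72, 76, 78, 79, 80, 82, 83
The 3 values of 72 occupy positions 4–6 → each gets rank 4.
Rank 3 → value 71.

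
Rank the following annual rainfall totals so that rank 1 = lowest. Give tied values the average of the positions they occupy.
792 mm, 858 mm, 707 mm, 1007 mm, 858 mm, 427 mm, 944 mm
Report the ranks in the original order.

Sorted (ascending): 427, 707, 792, 858, 858, 944, 1007
The 2 values of 858 occupy positions 4–5 → average rank (4+5)/2 = 4.5.

3, 4.5, 2, 7, 4.5, 1, 6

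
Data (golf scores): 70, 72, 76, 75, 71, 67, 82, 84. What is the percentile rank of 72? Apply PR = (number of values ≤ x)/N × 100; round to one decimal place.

N = 8.
Strictly below 72: 3. Equal to 72: 1.
PR = 4/8 × 100 = 50.0

50.0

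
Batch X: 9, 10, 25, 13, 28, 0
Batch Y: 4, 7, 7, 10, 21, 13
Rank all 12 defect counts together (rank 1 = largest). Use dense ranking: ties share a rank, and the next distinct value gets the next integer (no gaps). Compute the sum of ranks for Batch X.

Sorted (descending): 28, 25, 21, 13, 13, 10, 10, 9, 7, 7, 4, 0
The 2 values of 13 share dense rank 4.
The 2 values of 10 share dense rank 5.
The 2 values of 7 share dense rank 7.
Remaining distinct values take the next consecutive integers.
Batch X values → pooled ranks: 9→6, 10→5, 25→2, 13→4, 28→1, 0→9
Rank sum = 6 + 5 + 2 + 4 + 1 + 9 = 27

27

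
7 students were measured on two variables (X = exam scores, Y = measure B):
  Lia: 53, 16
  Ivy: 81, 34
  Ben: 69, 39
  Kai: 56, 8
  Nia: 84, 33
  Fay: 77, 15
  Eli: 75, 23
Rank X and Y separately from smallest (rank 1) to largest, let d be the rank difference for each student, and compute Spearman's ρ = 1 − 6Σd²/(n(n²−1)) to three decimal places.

Ranks of variable 1: 1, 6, 3, 2, 7, 5, 4
Ranks of variable 2: 3, 6, 7, 1, 5, 2, 4
d = r₁ − r₂: -2, 0, -4, 1, 2, 3, 0
d²: 4, 0, 16, 1, 4, 9, 0; Σd² = 34
ρ = 1 − 6·34/(7·48) = 1 − 204/336 = 0.393

0.393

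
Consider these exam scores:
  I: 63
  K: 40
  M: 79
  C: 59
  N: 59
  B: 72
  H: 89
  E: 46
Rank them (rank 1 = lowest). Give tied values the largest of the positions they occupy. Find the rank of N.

Sorted (ascending): 40, 46, 59, 59, 63, 72, 79, 89
The 2 values of 59 occupy positions 3–4 → each gets rank 4.
N has value 59 → rank 4.

4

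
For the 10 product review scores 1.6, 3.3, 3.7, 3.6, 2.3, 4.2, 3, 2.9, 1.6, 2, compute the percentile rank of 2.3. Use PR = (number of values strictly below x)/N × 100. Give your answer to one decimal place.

N = 10.
Strictly below 2.3: 3. Equal to 2.3: 1.
PR = 3/10 × 100 = 30.0

30.0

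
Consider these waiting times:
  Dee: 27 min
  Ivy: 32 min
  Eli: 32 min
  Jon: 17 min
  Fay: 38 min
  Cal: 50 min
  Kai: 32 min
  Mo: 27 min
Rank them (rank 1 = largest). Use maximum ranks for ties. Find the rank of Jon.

8

Sorted (descending): 50, 38, 32, 32, 32, 27, 27, 17
The 3 values of 32 occupy positions 3–5 → each gets rank 5.
The 2 values of 27 occupy positions 6–7 → each gets rank 7.
Jon has value 17 min → rank 8.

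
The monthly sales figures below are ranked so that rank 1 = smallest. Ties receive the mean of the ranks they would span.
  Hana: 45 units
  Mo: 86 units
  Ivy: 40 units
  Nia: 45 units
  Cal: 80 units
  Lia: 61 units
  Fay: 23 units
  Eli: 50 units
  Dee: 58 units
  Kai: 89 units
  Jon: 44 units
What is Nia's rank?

Sorted (ascending): 23, 40, 44, 45, 45, 50, 58, 61, 80, 86, 89
The 2 values of 45 occupy positions 4–5 → average rank (4+5)/2 = 4.5.
Nia has value 45 units → rank 4.5.

4.5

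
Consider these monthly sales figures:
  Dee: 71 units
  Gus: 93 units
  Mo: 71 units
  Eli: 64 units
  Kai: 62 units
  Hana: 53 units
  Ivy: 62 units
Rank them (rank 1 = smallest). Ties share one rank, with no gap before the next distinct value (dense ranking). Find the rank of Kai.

2

Sorted (ascending): 53, 62, 62, 64, 71, 71, 93
The 2 values of 62 share dense rank 2.
The 2 values of 71 share dense rank 4.
Remaining distinct values take the next consecutive integers.
Kai has value 62 units → rank 2.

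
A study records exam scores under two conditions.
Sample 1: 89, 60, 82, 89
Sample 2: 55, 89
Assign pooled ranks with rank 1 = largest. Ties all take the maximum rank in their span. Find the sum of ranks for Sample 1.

15

Sorted (descending): 89, 89, 89, 82, 60, 55
The 3 values of 89 occupy positions 1–3 → each gets rank 3.
Sample 1 values → pooled ranks: 89→3, 60→5, 82→4, 89→3
Rank sum = 3 + 5 + 4 + 3 = 15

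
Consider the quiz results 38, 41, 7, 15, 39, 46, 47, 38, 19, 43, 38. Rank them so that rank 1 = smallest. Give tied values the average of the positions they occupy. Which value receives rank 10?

Sorted (ascending): 7, 15, 19, 38, 38, 38, 39, 41, 43, 46, 47
The 3 values of 38 occupy positions 4–6 → average rank 5.
Rank 10 → value 46.

46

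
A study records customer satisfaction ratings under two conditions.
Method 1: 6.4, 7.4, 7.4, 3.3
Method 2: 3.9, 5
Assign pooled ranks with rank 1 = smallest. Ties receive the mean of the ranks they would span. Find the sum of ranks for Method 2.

Sorted (ascending): 3.3, 3.9, 5, 6.4, 7.4, 7.4
The 2 values of 7.4 occupy positions 5–6 → average rank (5+6)/2 = 5.5.
Method 2 values → pooled ranks: 3.9→2, 5→3
Rank sum = 2 + 3 = 5

5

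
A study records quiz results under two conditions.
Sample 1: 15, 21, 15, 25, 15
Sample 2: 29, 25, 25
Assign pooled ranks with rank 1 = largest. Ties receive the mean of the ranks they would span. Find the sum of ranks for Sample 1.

29

Sorted (descending): 29, 25, 25, 25, 21, 15, 15, 15
The 3 values of 25 occupy positions 2–4 → average rank 3.
The 3 values of 15 occupy positions 6–8 → average rank 7.
Sample 1 values → pooled ranks: 15→7, 21→5, 15→7, 25→3, 15→7
Rank sum = 7 + 5 + 7 + 3 + 7 = 29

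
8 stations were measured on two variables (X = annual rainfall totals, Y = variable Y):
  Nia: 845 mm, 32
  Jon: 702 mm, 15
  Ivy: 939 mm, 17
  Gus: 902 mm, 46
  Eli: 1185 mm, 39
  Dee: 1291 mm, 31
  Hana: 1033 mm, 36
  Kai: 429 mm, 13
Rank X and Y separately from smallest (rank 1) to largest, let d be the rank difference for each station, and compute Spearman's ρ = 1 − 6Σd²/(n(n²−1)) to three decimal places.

0.524

Ranks of variable 1: 3, 2, 5, 4, 7, 8, 6, 1
Ranks of variable 2: 5, 2, 3, 8, 7, 4, 6, 1
d = r₁ − r₂: -2, 0, 2, -4, 0, 4, 0, 0
d²: 4, 0, 4, 16, 0, 16, 0, 0; Σd² = 40
ρ = 1 − 6·40/(8·63) = 1 − 240/504 = 0.524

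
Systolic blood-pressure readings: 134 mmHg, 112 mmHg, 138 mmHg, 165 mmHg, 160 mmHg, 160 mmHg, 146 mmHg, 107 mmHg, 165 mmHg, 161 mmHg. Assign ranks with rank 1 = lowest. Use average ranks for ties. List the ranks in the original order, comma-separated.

Sorted (ascending): 107, 112, 134, 138, 146, 160, 160, 161, 165, 165
The 2 values of 160 occupy positions 6–7 → average rank (6+7)/2 = 6.5.
The 2 values of 165 occupy positions 9–10 → average rank (9+10)/2 = 9.5.

3, 2, 4, 9.5, 6.5, 6.5, 5, 1, 9.5, 8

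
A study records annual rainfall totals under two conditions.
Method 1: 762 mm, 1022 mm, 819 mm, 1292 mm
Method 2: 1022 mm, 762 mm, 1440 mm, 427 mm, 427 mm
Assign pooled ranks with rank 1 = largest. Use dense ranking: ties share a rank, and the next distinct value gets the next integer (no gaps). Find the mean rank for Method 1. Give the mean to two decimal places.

Sorted (descending): 1440, 1292, 1022, 1022, 819, 762, 762, 427, 427
The 2 values of 1022 share dense rank 3.
The 2 values of 762 share dense rank 5.
The 2 values of 427 share dense rank 6.
Remaining distinct values take the next consecutive integers.
Method 1 values → pooled ranks: 762→5, 1022→3, 819→4, 1292→2
Mean rank = (5 + 3 + 4 + 2) / 4 = 3.50

3.50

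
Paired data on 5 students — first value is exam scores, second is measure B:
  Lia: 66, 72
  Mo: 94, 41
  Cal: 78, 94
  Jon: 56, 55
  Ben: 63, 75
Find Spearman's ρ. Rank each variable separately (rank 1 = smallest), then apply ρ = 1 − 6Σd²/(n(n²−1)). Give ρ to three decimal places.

-0.100

Ranks of variable 1: 3, 5, 4, 1, 2
Ranks of variable 2: 3, 1, 5, 2, 4
d = r₁ − r₂: 0, 4, -1, -1, -2
d²: 0, 16, 1, 1, 4; Σd² = 22
ρ = 1 − 6·22/(5·24) = 1 − 132/120 = -0.100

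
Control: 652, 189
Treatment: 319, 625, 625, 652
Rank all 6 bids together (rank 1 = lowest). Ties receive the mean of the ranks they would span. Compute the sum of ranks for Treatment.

Sorted (ascending): 189, 319, 625, 625, 652, 652
The 2 values of 625 occupy positions 3–4 → average rank (3+4)/2 = 3.5.
The 2 values of 652 occupy positions 5–6 → average rank (5+6)/2 = 5.5.
Treatment values → pooled ranks: 319→2, 625→3.5, 625→3.5, 652→5.5
Rank sum = 2 + 3.5 + 3.5 + 5.5 = 14.5

14.5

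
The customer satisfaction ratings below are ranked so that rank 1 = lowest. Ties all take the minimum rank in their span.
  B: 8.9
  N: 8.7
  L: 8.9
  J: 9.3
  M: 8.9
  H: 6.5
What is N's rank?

Sorted (ascending): 6.5, 8.7, 8.9, 8.9, 8.9, 9.3
The 3 values of 8.9 occupy positions 3–5 → each gets rank 3.
N has value 8.7 → rank 2.

2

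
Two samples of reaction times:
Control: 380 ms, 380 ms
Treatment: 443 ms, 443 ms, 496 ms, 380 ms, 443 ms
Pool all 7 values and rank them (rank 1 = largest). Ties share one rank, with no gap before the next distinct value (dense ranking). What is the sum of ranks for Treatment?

10

Sorted (descending): 496, 443, 443, 443, 380, 380, 380
The 3 values of 443 share dense rank 2.
The 3 values of 380 share dense rank 3.
Remaining distinct values take the next consecutive integers.
Treatment values → pooled ranks: 443→2, 443→2, 496→1, 380→3, 443→2
Rank sum = 2 + 2 + 1 + 3 + 2 = 10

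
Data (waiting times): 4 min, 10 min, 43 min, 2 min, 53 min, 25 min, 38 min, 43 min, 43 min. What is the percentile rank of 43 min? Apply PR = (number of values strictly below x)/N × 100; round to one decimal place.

55.6

N = 9.
Strictly below 43: 5. Equal to 43: 3.
PR = 5/9 × 100 = 55.6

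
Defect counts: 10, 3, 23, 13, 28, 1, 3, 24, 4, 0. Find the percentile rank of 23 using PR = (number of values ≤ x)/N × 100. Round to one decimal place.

N = 10.
Strictly below 23: 7. Equal to 23: 1.
PR = 8/10 × 100 = 80.0

80.0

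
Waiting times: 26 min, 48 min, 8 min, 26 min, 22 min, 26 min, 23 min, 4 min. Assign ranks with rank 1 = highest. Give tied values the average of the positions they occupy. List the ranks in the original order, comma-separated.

3, 1, 7, 3, 6, 3, 5, 8

Sorted (descending): 48, 26, 26, 26, 23, 22, 8, 4
The 3 values of 26 occupy positions 2–4 → average rank 3.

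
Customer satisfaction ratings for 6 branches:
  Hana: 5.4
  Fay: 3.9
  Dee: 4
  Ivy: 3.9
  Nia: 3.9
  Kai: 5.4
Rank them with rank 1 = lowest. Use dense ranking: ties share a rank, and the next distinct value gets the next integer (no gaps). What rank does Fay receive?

Sorted (ascending): 3.9, 3.9, 3.9, 4, 5.4, 5.4
The 3 values of 3.9 share dense rank 1.
The 2 values of 5.4 share dense rank 3.
Remaining distinct values take the next consecutive integers.
Fay has value 3.9 → rank 1.

1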